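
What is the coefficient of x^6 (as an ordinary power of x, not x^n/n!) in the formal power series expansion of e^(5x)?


The exponential series is e^y = sum_{k>=0} y^k / k!. Substituting y = 5x gives
e^(5x) = sum_{k>=0} 5^k x^k / k!.
So the coefficient of x^n is a^n/n! with a = 5, n = 6:
5^6 / 6! = 15625/720 = 3125/144

3125/144


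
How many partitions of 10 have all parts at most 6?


Using the generating function (1-x)^(-1)(1-x^2)^(-1)...(1-x^6)^(-1),
the coefficient of x^10 counts these restricted partitions.
Result = 35

35


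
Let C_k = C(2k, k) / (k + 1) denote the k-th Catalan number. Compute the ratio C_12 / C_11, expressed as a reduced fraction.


Using C_k = (2k)! / (k! (k+1)!), the ratio C_{k+1}/C_k simplifies to
C_{k+1}/C_k = [(2k+2)! / ((k+1)! (k+2)!)] * [k! (k+1)! / (2k)!]
 = (2k+2)(2k+1) / ((k+1)(k+2)) = 2(2k+1) / (k+2).
For k = 11: 2(2*11 + 1) / (11 + 2) = 46/13 = 46/13.

46/13


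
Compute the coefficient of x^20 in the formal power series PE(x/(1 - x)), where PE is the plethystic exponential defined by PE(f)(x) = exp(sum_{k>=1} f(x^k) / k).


For f(x) = x/(1 - x) we have
sum_{k>=1} f(x^k) / k = sum_{k>=1} (1/k) * x^k / (1 - x^k) = sum_{k, m >= 1} x^(k m) / k,
which after exponentiating simplifies to
PE(x/(1 - x)) = prod_{k>=1} 1 / (1 - x^k).
This is the generating function for the partition function p(n), so the coefficient of x^20 is p(20).
Computing p(20) by dynamic programming over parts 1, 2, ..., 20: p(20) = 627.

627


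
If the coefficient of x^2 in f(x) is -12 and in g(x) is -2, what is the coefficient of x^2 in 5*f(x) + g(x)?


Scalar multiplication scales coefficients: 5 * -12 = -60.
Then add the g coefficient: -60 + -2
= -62

-62


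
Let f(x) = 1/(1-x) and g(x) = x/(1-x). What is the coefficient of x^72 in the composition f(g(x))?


First simplify the composition: f(g(x)) = 1/(1 - x/(1-x)) = (1-x)/((1-x) - x) = (1-x)/(1-2x).
Now extract the coefficient. Write (1-x)/(1-2x) = 1/(1-2x) - x/(1-2x).
The coefficient of x^n in 1/(1-2x) is 2^n, and in x/(1-2x) is 2^(n-1) (for n >= 1).
So the coefficient of x^72 is 2^72 - 2^71 = 4722366482869645213696 - 2361183241434822606848 = 2361183241434822606848.

2361183241434822606848


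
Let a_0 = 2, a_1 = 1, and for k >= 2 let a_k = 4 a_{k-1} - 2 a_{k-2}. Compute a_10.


Iterating the recurrence forward:
a_0 = 2
a_1 = 1
a_2 = 4*1 - 2*2 = 0
a_3 = 4*0 - 2*1 = -2
a_4 = 4*-2 - 2*0 = -8
a_5 = 4*-8 - 2*-2 = -28
a_6 = 4*-28 - 2*-8 = -96
a_7 = 4*-96 - 2*-28 = -328
a_8 = 4*-328 - 2*-96 = -1120
a_9 = 4*-1120 - 2*-328 = -3824
a_10 = 4*-3824 - 2*-1120 = -13056
So a_10 = -13056.

-13056


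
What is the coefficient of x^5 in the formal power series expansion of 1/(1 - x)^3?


The expansion 1/(1 - x)^r = sum_{k>=0} C(k + r - 1, r - 1) x^k follows from the multiset / negative-binomial theorem (or from repeated differentiation of the geometric series).
For r = 3 and k = 5:
C(7, 2) = 5040 / (2 * 120) = 21.

21


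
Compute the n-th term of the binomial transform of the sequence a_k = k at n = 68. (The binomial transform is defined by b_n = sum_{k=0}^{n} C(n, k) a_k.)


With a_k = k, b_n = sum_{k=0}^{n} C(n, k) k. Using k * C(n, k) = n * C(n-1, k-1) gives b_n = n * sum_{k>=1} C(n-1, k-1) = n * 2^(n-1).
For n = 68: 68 * 2^67 = 68 * 147573952589676412928 = 10035028776097996079104.

10035028776097996079104


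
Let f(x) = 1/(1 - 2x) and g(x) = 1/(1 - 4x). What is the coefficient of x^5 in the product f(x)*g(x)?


The coefficient of x^n in f*g is the Cauchy product: sum_{k=0}^{n} a^k * b^(n-k).
With a=2, b=4, n=5:
sum_{k=0}^{5} 2^k * 4^(5-k)
= 2016

2016


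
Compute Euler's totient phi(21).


phi(n) counts integers in [1, n] coprime to n. Using the multiplicative formula phi(n) = n * prod_{p | n} (1 - 1/p):
21 = 3 * 7, so
phi(21) = 21 * (1 - 1/3) * (1 - 1/7) = 12.

12


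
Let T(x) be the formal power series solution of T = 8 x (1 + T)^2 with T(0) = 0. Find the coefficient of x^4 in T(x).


Apply the Lagrange inversion formula: if T = 8 x * phi(T) with phi(t) = (1 + t)^2, then [x^n] T = 8^n * (1/n) [t^(n-1)] phi(t)^n = 8^n * (1/n) [t^(n-1)] (1 + t)^(2n) = 8^n * (1/n) C(2n, n-1).
Using the identity C(2n, n-1) = C(2n, n) * n / (n+1), the unscaled factor equals C(2n, n) / (n+1) = C_n, the n-th Catalan number.
For n = 4: C_4 = C(8, 4) / 5 = 70/5 = 14.
With the 8^4 = 4096 factor, the coefficient is 4096 * 14 = 57344.

57344


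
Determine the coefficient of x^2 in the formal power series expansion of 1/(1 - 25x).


The geometric series identity gives 1/(1 - c x) = sum_{k>=0} c^k x^k, so the coefficient of x^k is c^k.
Here c = 25 and k = 2.
Computing: 25^2 = 625

625


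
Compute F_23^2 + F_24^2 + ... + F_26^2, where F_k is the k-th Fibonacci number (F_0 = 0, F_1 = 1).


There is a standard identity sum_{k=0}^{N} F_k^2 = F_N * F_{N+1} (proved inductively from the telescoping relation F_k^2 = F_k F_{k+1} - F_{k-1} F_k). Then
sum_{k=23}^{26} F_k^2 = F_26 F_27 - F_22 F_23.
Computing: F_26 = 121393, F_27 = 196418, F_22 = 17711, F_23 = 28657.
Sum = 121393 * 196418 - 17711 * 28657 = 23336226147.

23336226147


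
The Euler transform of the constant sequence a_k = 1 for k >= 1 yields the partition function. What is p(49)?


The Euler transform converts the sequence a_k = 1 into the number of integer partitions.
Using the recurrence or dynamic programming:
p(49) = 173525

173525


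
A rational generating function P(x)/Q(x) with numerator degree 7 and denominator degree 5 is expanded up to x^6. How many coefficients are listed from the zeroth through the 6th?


Expanding up to x^6 gives the coefficients for x^0, x^1, ..., x^6.
That is 6 + 1 = 7 coefficients in total.

7


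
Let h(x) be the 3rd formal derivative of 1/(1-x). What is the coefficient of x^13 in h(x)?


Differentiating 3 times: d^3/dx^3 [1/(1-x)] = 3!/(1-x)^4.
The expansion 1/(1-x)^4 = sum_{k>=0} C(k+3, 3) x^k, so the coefficient of x^n in 3!/(1-x)^4 is 3! * C(n+3, 3).
For n = 13: 6 * C(16, 3) = 6 * 560 = 3360

3360


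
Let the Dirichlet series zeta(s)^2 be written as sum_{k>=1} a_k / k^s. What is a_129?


The Dirichlet convolution of the constant function 1 with itself gives (1 * 1)(k) = sum_{d | k} 1 = d(k), the number of positive divisors of k.
Since zeta(s) = sum_{k>=1} 1/k^s, we have zeta(s)^2 = sum_{k>=1} d(k)/k^s, so a_k = d(k).
For k = 129: the divisors are 1, 3, 43, 129.
Count = 4.

4


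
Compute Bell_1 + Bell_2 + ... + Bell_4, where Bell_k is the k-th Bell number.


Recall Bell_k counts set partitions of a k-set (with Bell_0 = 1 by convention).
Bell_1 through Bell_4: 1, 2, 5, 15
Sum = 1 + 2 + 5 + 15 = 23.

23


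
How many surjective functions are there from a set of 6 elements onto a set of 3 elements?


By inclusion-exclusion on which target elements are missed, the number of surjections from an n-set onto a k-set is
surj(n, k) = sum_{j=0}^{k} (-1)^j C(k, j) (k - j)^n.
Equivalently surj(n, k) = k! * S(n, k), where S(n, k) is the Stirling number of the second kind.
For n = 6, k = 3:
S(6, 3) = 90, so
surj = 3! * 90 = 6 * 90 = 540.

540


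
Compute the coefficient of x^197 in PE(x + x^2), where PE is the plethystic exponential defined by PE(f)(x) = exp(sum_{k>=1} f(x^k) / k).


With f(x) = x + x^2, the exponent is sum_{k>=1} (x^k + x^(2k)) / k = -ln(1 - x) - ln(1 - x^2). Exponentiating:
PE(x + x^2) = 1 / ((1 - x)(1 - x^2)).
This is the generating function for partitions of n into parts of size 1 or 2. The number of 2's can be any j in 0..98, and the rest are 1's, so
[x^197] = floor(197/2) + 1 = 99.

99


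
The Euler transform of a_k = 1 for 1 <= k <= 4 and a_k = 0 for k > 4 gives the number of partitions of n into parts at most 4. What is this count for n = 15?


Partitions of 15 into parts at most 4:
Using generating function (1-x)^(-1)(1-x^2)^(-1)...(1-x^4)^(-1),
the coefficient of x^15 = 54

54


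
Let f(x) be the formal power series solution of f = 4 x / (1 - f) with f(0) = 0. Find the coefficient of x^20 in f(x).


Apply Lagrange inversion: f = 4 x * phi(f) with phi(t) = 1/(1 - t), so
[x^n] f = 4^n * (1/n) [t^(n-1)] phi(t)^n = 4^n * (1/n) [t^(n-1)] (1 - t)^(-n) = 4^n * (1/n) C(2n - 2, n - 1) = 4^n * C_{n-1}.
For n = 20: C_19 = C(38, 19) / 20 = 35345263800/20 = 1767263190.
With the 4^20 = 1099511627776 factor, the coefficient is 1099511627776 * 1767263190 = 1943126426745506365440.

1943126426745506365440


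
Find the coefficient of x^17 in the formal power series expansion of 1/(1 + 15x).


Write 1/(1 + c x) = 1/(1 - (-c) x) and apply the geometric-series identity
1/(1 - y) = sum_{k>=0} y^k to get 1/(1 + c x) = sum_{k>=0} (-c)^k x^k.
So the coefficient of x^k is (-c)^k = (-1)^k * c^k.
Here c = 15 and k = 17:
(-15)^17 = -1 * 98526125335693359375 = -98526125335693359375

-98526125335693359375


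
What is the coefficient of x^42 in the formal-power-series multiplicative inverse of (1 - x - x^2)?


Let the inverse be f(x) = sum_{k>=0} a_k x^k. From f(x) * (1 - x - x^2) = 1 and matching coefficients:
 x^0: a_0 = 1.
 x^1: a_1 - a_0 = 0, so a_1 = 1.
 x^k (k >= 2): a_k - a_{k-1} - a_{k-2} = 0, i.e. a_k = a_{k-1} + a_{k-2}.
This is the Fibonacci-type recurrence shifted so that a_0 = a_1 = 1.
Iterating: a_0=1, a_1=1, a_2=2, a_3=3, a_4=5, a_5=8, a_6=13, a_7=21, a_8=34, a_9=55, ...
a_42 = 433494437.

433494437


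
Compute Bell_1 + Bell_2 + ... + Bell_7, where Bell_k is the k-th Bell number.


Recall Bell_k counts set partitions of a k-set (with Bell_0 = 1 by convention).
Bell_1 through Bell_7: 1, 2, 5, 15, 52, 203, 877
Sum = 1 + 2 + 5 + 15 + 52 + 203 + 877 = 1155.

1155


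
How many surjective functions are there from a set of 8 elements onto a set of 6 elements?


By inclusion-exclusion on which target elements are missed, the number of surjections from an n-set onto a k-set is
surj(n, k) = sum_{j=0}^{k} (-1)^j C(k, j) (k - j)^n.
Equivalently surj(n, k) = k! * S(n, k), where S(n, k) is the Stirling number of the second kind.
For n = 8, k = 6:
S(8, 6) = 266, so
surj = 6! * 266 = 720 * 266 = 191520.

191520


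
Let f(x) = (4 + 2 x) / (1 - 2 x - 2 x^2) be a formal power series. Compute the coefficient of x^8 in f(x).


Write f(x) = sum_{k>=0} a_k x^k. Multiplying both sides by 1 - 2 x - 2 x^2 gives
(1 - 2 x - 2 x^2) sum_{k>=0} a_k x^k = 4 + 2 x.
Matching coefficients:
 x^0: a_0 = 4
 x^1: a_1 - 2 a_0 = 2  =>  a_1 = 2*4 + 2 = 10
 x^k (k >= 2): a_k = 2 a_{k-1} + 2 a_{k-2}.
Iterating: a_2 = 28, a_3 = 76, a_4 = 208, a_5 = 568, a_6 = 1552, a_7 = 4240, a_8 = 11584.
So the coefficient of x^8 is 11584.

11584


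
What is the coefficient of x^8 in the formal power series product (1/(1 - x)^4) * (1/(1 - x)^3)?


Combine the factors: (1/(1 - x)^4) * (1/(1 - x)^3) = 1/(1 - x)^7.
Then use 1/(1 - x)^r = sum_{k>=0} C(k + r - 1, r - 1) x^k with r = 7 and k = 8:
C(14, 6) = 3003.

3003


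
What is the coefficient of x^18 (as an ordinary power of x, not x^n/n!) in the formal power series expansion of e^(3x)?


The exponential series is e^y = sum_{k>=0} y^k / k!. Substituting y = 3x gives
e^(3x) = sum_{k>=0} 3^k x^k / k!.
So the coefficient of x^n is a^n/n! with a = 3, n = 18:
3^18 / 18! = 387420489/6402373705728000 = 59049/975822848000

59049/975822848000


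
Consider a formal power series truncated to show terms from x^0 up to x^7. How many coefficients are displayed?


From x^0 to x^7 inclusive, the count is 7 - 0 + 1 = 8.

8


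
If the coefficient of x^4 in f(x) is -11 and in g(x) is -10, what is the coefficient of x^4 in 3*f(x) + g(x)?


Scalar multiplication scales coefficients: 3 * -11 = -33.
Then add the g coefficient: -33 + -10
= -43

-43


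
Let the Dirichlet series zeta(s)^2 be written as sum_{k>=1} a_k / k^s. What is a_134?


The Dirichlet convolution of the constant function 1 with itself gives (1 * 1)(k) = sum_{d | k} 1 = d(k), the number of positive divisors of k.
Since zeta(s) = sum_{k>=1} 1/k^s, we have zeta(s)^2 = sum_{k>=1} d(k)/k^s, so a_k = d(k).
For k = 134: the divisors are 1, 2, 67, 134.
Count = 4.

4


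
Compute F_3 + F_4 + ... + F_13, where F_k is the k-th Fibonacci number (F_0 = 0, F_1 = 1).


Use the identity sum_{k=0}^{N} F_k = F_{N+2} - 1 (which follows from F_{k+2} - F_{k+1} = F_k). Then
sum_{k=3}^{13} F_k = (F_{15} - 1) - (F_{4} - 1) = F_{15} - F_{4}.
Computing: F_{15} = 610, F_{4} = 3, so
Sum = 610 - 3 = 607.

607


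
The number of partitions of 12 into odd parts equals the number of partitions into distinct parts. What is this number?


Computing partitions of 12 into odd parts (1, 3, 5, ...):
Using the generating function prod_{k>=0} 1/(1-x^(2k+1)),
the count is 15

15


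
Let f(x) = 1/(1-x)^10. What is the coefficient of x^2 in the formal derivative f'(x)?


Differentiate: d/dx [ 1/(1-x)^r ] = r / (1-x)^(r+1).
Here r = 10, so f'(x) = 10 / (1-x)^11.
The expansion of 1/(1-x)^(r+1) has coefficient of x^n equal to C(n+r, r).
So the coefficient of x^2 in f'(x) is
10 * C(12, 10) = 10 * 66 = 660

660


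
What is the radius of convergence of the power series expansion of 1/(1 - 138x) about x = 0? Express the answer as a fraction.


Expanding 1/(1 - 138x) = sum_{k>=0} 138^k x^k, the series converges when |138x| < 1, i.e., |x| < 1/138.
So the radius of convergence is 1/138 = 1/138.

1/138


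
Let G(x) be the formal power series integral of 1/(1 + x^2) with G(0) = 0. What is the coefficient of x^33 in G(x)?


1/(1 + x^2) = sum_{j>=0} (-1)^j x^(2j). Integrating termwise with G(0) = 0:
G(x) = sum_{j>=0} (-1)^j x^(2j+1) / (2j+1) = arctan(x).
Only odd powers are nonzero. For x^33 write 33 = 2*16 + 1, giving
(-1)^16 / 33 = 1/33 = 1/33.

1/33


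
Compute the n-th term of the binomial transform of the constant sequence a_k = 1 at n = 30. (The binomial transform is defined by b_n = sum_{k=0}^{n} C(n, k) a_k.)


With a_k = 1 for all k, b_n = sum_{k=0}^{n} C(n, k) = 2^n by the binomial theorem.
For n = 30: 2^30 = 1073741824.

1073741824


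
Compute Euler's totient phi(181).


phi(n) counts integers in [1, n] coprime to n. Using the multiplicative formula phi(n) = n * prod_{p | n} (1 - 1/p):
181 = 181, so
phi(181) = 181 * (1 - 1/181) = 180.

180


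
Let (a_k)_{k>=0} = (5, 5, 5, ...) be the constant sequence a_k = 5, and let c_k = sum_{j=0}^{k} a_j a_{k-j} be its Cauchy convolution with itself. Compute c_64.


Since a_j = 5 for all j >= 0, the convolution sum becomes
c_k = sum_{j=0}^{k} 5 * 5 = 25 * (k + 1).
Equivalently, the generating function of (a_k) is 5/(1 - x) and its square is 25/(1 - x)^2 = sum_{k>=0} 25(k + 1) x^k.
For k = 64: 25 * 65 = 1625.

1625


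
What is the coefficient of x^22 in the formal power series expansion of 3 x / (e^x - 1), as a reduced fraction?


The exponential generating function for Bernoulli numbers is
x / (e^x - 1) = sum_{k>=0} B_k x^k / k!.
So the coefficient of x^22 in 3 x / (e^x - 1) is 3 B_22 / 22!.
Computing: B_22 = 854513/138, 22! = 1124000727777607680000, giving
3 * 854513/138 / 1124000727777607680000 = 77683/4700366679797268480000.

77683/4700366679797268480000


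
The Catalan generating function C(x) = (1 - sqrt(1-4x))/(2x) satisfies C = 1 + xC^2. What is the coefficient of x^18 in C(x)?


Substituting x -> x scales the n-th coefficient by 1, so [x^18] C(x) = C_18.
C_18 = C(2*18, 18)/(19) = 9075135300/19 = 477638700.
= 477638700.

477638700


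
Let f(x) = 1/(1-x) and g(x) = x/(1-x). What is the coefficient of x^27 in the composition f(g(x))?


First simplify the composition: f(g(x)) = 1/(1 - x/(1-x)) = (1-x)/((1-x) - x) = (1-x)/(1-2x).
Now extract the coefficient. Write (1-x)/(1-2x) = 1/(1-2x) - x/(1-2x).
The coefficient of x^n in 1/(1-2x) is 2^n, and in x/(1-2x) is 2^(n-1) (for n >= 1).
So the coefficient of x^27 is 2^27 - 2^26 = 134217728 - 67108864 = 67108864.

67108864


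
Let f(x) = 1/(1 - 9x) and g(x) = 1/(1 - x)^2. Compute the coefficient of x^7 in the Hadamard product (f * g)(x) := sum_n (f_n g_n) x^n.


f has coefficients f_k = 9^k. For g = 1/(1 - x)^2 the coefficient is g_k = C(k + 1, 1) = k + 1. The Hadamard coefficient is (f * g)_k = 9^k * (k + 1).
For k = 7: 9^7 * 8 = 4782969 * 8 = 38263752.

38263752


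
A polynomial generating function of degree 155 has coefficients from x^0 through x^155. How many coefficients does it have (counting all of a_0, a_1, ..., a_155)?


A polynomial of degree 155 takes the form a_0 + a_1 x + ... + a_155 x^155.
The number of coefficients is 155 + 1 = 156.

156


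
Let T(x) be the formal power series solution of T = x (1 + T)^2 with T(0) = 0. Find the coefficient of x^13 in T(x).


Apply the Lagrange inversion formula: if T = x * phi(T) with phi(t) = (1 + t)^2, then [x^n] T = (1/n) [t^(n-1)] phi(t)^n = (1/n) [t^(n-1)] (1 + t)^(2n) = (1/n) C(2n, n-1).
Using the identity C(2n, n-1) = C(2n, n) * n / (n+1), the unscaled factor equals C(2n, n) / (n+1) = C_n, the n-th Catalan number.
For n = 13: C_13 = C(26, 13) / 14 = 10400600/14 = 742900 = 742900.

742900


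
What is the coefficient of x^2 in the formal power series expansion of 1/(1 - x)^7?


The expansion 1/(1 - x)^r = sum_{k>=0} C(k + r - 1, r - 1) x^k follows from the multiset / negative-binomial theorem (or from repeated differentiation of the geometric series).
For r = 7 and k = 2:
C(8, 6) = 40320 / (720 * 2) = 28.

28


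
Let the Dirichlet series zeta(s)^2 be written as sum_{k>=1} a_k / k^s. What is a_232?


The Dirichlet convolution of the constant function 1 with itself gives (1 * 1)(k) = sum_{d | k} 1 = d(k), the number of positive divisors of k.
Since zeta(s) = sum_{k>=1} 1/k^s, we have zeta(s)^2 = sum_{k>=1} d(k)/k^s, so a_k = d(k).
For k = 232: the divisors are 1, 2, 4, 8, 29, 58, 116, 232.
Count = 8.

8


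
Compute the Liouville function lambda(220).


The Liouville function is lambda(k) = (-1)^Omega(k), where Omega(k) counts the prime factors of k with multiplicity.
Factoring: 220 = 2 * 2 * 5 * 11, so Omega(220) = 4.
lambda(220) = (-1)^4 = 1.

1


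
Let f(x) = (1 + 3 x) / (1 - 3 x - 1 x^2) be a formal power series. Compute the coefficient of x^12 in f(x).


Write f(x) = sum_{k>=0} a_k x^k. Multiplying both sides by 1 - 3 x - 1 x^2 gives
(1 - 3 x - 1 x^2) sum_{k>=0} a_k x^k = 1 + 3 x.
Matching coefficients:
 x^0: a_0 = 1
 x^1: a_1 - 3 a_0 = 3  =>  a_1 = 3*1 + 3 = 6
 x^k (k >= 2): a_k = 3 a_{k-1} + 1 a_{k-2}.
Iterating: a_2 = 19, a_3 = 63, a_4 = 208, a_5 = 687, a_6 = 2269, a_7 = 7494, a_8 = 24751, a_9 = 81747, a_10 = 269992, a_11 = 891723, a_12 = 2945161.
So the coefficient of x^12 is 2945161.

2945161


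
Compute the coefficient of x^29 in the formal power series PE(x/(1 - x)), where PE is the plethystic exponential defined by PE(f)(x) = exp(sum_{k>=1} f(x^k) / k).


For f(x) = x/(1 - x) we have
sum_{k>=1} f(x^k) / k = sum_{k>=1} (1/k) * x^k / (1 - x^k) = sum_{k, m >= 1} x^(k m) / k,
which after exponentiating simplifies to
PE(x/(1 - x)) = prod_{k>=1} 1 / (1 - x^k).
This is the generating function for the partition function p(n), so the coefficient of x^29 is p(29).
Computing p(29) by dynamic programming over parts 1, 2, ..., 29: p(29) = 4565.

4565


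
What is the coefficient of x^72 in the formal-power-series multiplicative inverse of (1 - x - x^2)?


Let the inverse be f(x) = sum_{k>=0} a_k x^k. From f(x) * (1 - x - x^2) = 1 and matching coefficients:
 x^0: a_0 = 1.
 x^1: a_1 - a_0 = 0, so a_1 = 1.
 x^k (k >= 2): a_k - a_{k-1} - a_{k-2} = 0, i.e. a_k = a_{k-1} + a_{k-2}.
This is the Fibonacci-type recurrence shifted so that a_0 = a_1 = 1.
Iterating: a_0=1, a_1=1, a_2=2, a_3=3, a_4=5, a_5=8, a_6=13, a_7=21, a_8=34, a_9=55, ...
a_72 = 806515533049393.

806515533049393


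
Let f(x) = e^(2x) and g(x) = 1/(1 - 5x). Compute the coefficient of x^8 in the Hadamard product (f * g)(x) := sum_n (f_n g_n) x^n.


Expanding: f_k = 2^k/k! (from e^(2x)) and g_k = 5^k (from 1/(1 - 5x)). So the Hadamard coefficient (f * g)_k = 2^k 5^k / k! = (10)^k / k!.
For k = 8: 10^8/8! = 100000000/40320 = 156250/63.

156250/63


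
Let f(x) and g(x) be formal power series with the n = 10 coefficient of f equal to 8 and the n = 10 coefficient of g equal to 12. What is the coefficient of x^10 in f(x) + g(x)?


Addition of formal power series is termwise.
The coefficient of x^10 in f + g = 8 + 12
= 20

20


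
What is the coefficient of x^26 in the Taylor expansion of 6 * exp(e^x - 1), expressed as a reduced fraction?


exp(e^x - 1) = sum_{k>=0} Bell_k x^k / k!, where Bell_k is the k-th Bell number.
So the coefficient of x^26 is 6 * Bell_26 / 26!.
Computing: Bell_26 = 49631246523618756274 and 26! = 403291461126605635584000000, giving
6 * 49631246523618756274/403291461126605635584000000 = 1459742544812316361/1976918927091204096000000.

1459742544812316361/1976918927091204096000000


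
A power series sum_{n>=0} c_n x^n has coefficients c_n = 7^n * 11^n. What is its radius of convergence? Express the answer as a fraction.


By the root test (Cauchy-Hadamard), the radius is R = 1 / limsup_n |c_n|^(1/n).
Here |c_n|^(1/n) = (7^n * 11^n)^(1/n) = 7 * 11 = 77 for all n.
So R = 1/77 = 1/77.

1/77


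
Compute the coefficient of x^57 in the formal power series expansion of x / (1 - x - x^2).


Let f(x) = sum_{k>=0} a_k x^k. Multiplying f(x) * (1 - x - x^2) = x and matching coefficients gives a_0 = 0, a_1 = 1, and a_k = a_{k-1} + a_{k-2} for k >= 2. These are the Fibonacci numbers F_k.
Iterating from F_0 = 0, F_1 = 1:
F_0=0, F_1=1, F_2=1, F_3=2, F_4=3, F_5=5, F_6=8, F_7=13, F_8=21, F_9=34, ...
F_57 = 365435296162.

365435296162


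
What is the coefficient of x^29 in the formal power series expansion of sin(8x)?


The Maclaurin series is sin(t) = sum_{k>=0} (-1)^k t^(2k+1) / (2k+1)!, so substituting t = 8x, only odd powers of x are nonzero, with coefficient of x^(2k+1) equal to (-1)^k 8^(2k+1) / (2k+1)!.
Write 29 = 2*14 + 1, giving the coefficient (-1)^14 * 8^29 / 29! = 154742504910672534362390528/8841761993739701954543616000000 = 4611686018427387904/263505041412702261046875.

4611686018427387904/263505041412702261046875


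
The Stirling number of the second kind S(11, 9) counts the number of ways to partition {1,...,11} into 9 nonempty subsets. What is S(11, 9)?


Using the explicit formula S(n,k) = (1/k!) sum_{j=0}^{k} (-1)^(k-j) C(k,j) j^n:
S(11, 9) = 1155
Equivalently, S(n,k) is n! times the coefficient of x^n in the EGF (e^x - 1)^k / k!.

1155


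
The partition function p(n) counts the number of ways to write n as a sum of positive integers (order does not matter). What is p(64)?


Using the generating function prod_{k>=1} 1/(1-x^k), we compute p(64).
By dynamic programming over parts 1 through 64:
p(64) = 1741630

1741630


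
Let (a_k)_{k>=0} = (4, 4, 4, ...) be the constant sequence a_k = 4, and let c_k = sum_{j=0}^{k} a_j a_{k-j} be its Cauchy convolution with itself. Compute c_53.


Since a_j = 4 for all j >= 0, the convolution sum becomes
c_k = sum_{j=0}^{k} 4 * 4 = 16 * (k + 1).
Equivalently, the generating function of (a_k) is 4/(1 - x) and its square is 16/(1 - x)^2 = sum_{k>=0} 16(k + 1) x^k.
For k = 53: 16 * 54 = 864.

864


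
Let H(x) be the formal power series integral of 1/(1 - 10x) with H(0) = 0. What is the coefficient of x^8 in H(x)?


1/(1 - 10x) = sum_{k>=0} 10^k x^k. Integrating termwise with H(0) = 0:
H(x) = sum_{k>=0} 10^k x^(k+1) / (k+1) = sum_{m>=1} 10^(m-1) x^m / m.
For m = 8: 10^7/8 = 10000000/8 = 1250000.

1250000


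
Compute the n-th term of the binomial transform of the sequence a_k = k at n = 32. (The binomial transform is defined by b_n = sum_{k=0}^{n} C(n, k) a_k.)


With a_k = k, b_n = sum_{k=0}^{n} C(n, k) k. Using k * C(n, k) = n * C(n-1, k-1) gives b_n = n * sum_{k>=1} C(n-1, k-1) = n * 2^(n-1).
For n = 32: 32 * 2^31 = 32 * 2147483648 = 68719476736.

68719476736


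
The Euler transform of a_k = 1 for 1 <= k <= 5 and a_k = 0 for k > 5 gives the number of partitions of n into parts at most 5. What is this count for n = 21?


Partitions of 21 into parts at most 5:
Using generating function (1-x)^(-1)(1-x^2)^(-1)...(1-x^5)^(-1),
the coefficient of x^21 = 221

221


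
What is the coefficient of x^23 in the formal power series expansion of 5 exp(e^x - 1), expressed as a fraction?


exp(e^x - 1) is the exponential generating function for the Bell numbers Bell_k: exp(e^x - 1) = sum_{k>=0} Bell_k x^k / k!.
So the coefficient of x^23 in 5 exp(e^x - 1) is 5 Bell_23 / 23!.
Computing: Bell_23 = 44152005855084346 and 23! = 25852016738884976640000, giving
5 * 44152005855084346/25852016738884976640000 = 22076002927542173/2585201673888497664000.

22076002927542173/2585201673888497664000


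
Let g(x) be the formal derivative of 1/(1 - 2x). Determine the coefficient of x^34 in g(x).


Differentiate termwise: d/dx sum_{k>=0} 2^k x^k = sum_{k>=1} k 2^k x^(k-1) = sum_{j>=0} (j+1) 2^(j+1) x^j.
Equivalently, d/dx [1/(1 - 2x)] = 2/(1 - 2x)^2.
For j = 34: 35 * 2^35 = 35 * 34359738368 = 1202590842880.

1202590842880


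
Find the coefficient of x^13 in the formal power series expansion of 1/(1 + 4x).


Write 1/(1 + c x) = 1/(1 - (-c) x) and apply the geometric-series identity
1/(1 - y) = sum_{k>=0} y^k to get 1/(1 + c x) = sum_{k>=0} (-c)^k x^k.
So the coefficient of x^k is (-c)^k = (-1)^k * c^k.
Here c = 4 and k = 13:
(-4)^13 = -1 * 67108864 = -67108864

-67108864


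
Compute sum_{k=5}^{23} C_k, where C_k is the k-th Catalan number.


C_5 through C_23: 42, 132, 429, 1430, 4862, 16796, 58786, 208012, 742900, 2674440, 9694845, 35357670, 129644790, 477638700, 1767263190, 6564120420, 24466267020, 91482563640, 343059613650
Sum = 42 + 132 + 429 + 1430 + 4862 + 16796 + 58786 + 208012 + 742900 + 2674440 + 9694845 + 35357670 + 129644790 + 477638700 + 1767263190 + 6564120420 + 24466267020 + 91482563640 + 343059613650
= 467995871754

467995871754


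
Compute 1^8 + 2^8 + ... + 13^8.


This power sum has a closed form given by Faulhaber's formula
sum_{k=1}^{m} k^p = (1 / (p + 1)) * sum_{j=0}^{p} C(p + 1, j) B_j m^(p + 1 - j),
but for small m direct computation is fastest:
1 + 256 + 6561 + 65536 + 390625 + 1679616 + 5764801 + 16777216 + 43046721 + 100000000 + 214358881 + 429981696 + 815730721 = 1627802631.

1627802631


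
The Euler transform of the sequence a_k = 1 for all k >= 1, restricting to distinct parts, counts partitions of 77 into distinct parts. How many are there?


Partitions of 77 into distinct parts can be computed via generating function.
Product (1+x)(1+x^2)(1+x^3)...
The coefficient of x^77 = 58499

58499


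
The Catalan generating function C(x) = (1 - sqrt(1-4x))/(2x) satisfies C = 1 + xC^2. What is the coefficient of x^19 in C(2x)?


Substituting x -> 2x scales the n-th coefficient by 2^n, so [x^19] C(2x) = 2^19 * C_19.
C_19 = C(2*19, 19)/(20) = 35345263800/20 = 1767263190.
So 2^19 * 1767263190 = 524288 * 1767263190 = 926554883358720.

926554883358720


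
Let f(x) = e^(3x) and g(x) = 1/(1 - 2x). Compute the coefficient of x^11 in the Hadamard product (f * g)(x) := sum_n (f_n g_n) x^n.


Expanding: f_k = 3^k/k! (from e^(3x)) and g_k = 2^k (from 1/(1 - 2x)). So the Hadamard coefficient (f * g)_k = 3^k 2^k / k! = (6)^k / k!.
For k = 11: 6^11/11! = 362797056/39916800 = 17496/1925.

17496/1925


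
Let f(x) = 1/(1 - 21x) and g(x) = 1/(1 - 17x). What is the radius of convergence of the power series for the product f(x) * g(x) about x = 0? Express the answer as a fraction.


The radius of 1/(1 - 21x) is 1/21 (nearest singularity at x = 1/21), and the radius of 1/(1 - 17x) is 1/17.
The product f(x)*g(x) = 1/((1 - 21x)(1 - 17x)) has singularities at both 1/21 and 1/17, so its radius of convergence is the distance to the nearest one:
min(1/21, 1/17) = 1/21.

1/21


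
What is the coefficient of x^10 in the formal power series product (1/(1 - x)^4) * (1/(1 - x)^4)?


Combine the factors: (1/(1 - x)^4) * (1/(1 - x)^4) = 1/(1 - x)^8.
Then use 1/(1 - x)^r = sum_{k>=0} C(k + r - 1, r - 1) x^k with r = 8 and k = 10:
C(17, 7) = 19448.

19448


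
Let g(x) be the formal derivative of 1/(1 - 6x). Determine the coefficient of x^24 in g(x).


Differentiate termwise: d/dx sum_{k>=0} 6^k x^k = sum_{k>=1} k 6^k x^(k-1) = sum_{j>=0} (j+1) 6^(j+1) x^j.
Equivalently, d/dx [1/(1 - 6x)] = 6/(1 - 6x)^2.
For j = 24: 25 * 6^25 = 25 * 28430288029929701376 = 710757200748242534400.

710757200748242534400


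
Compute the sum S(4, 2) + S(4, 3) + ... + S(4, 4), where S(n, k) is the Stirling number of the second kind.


By definition, S(n, k) counts partitions of an n-set into exactly k nonempty blocks.
Computing row n = 4 for k = 2..4:
S(4, k): 7, 6, 1
Sum = 14.

14


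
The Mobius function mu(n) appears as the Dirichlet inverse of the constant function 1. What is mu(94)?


94 = 2 * 47 (all distinct primes).
mu(94) = (-1)^2 = 1

1


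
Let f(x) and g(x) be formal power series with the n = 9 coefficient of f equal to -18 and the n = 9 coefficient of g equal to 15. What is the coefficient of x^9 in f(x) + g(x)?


Addition of formal power series is termwise.
The coefficient of x^9 in f + g = -18 + 15
= -3

-3


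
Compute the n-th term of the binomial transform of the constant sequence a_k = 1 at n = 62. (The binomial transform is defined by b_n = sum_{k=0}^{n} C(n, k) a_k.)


With a_k = 1 for all k, b_n = sum_{k=0}^{n} C(n, k) = 2^n by the binomial theorem.
For n = 62: 2^62 = 4611686018427387904.

4611686018427387904


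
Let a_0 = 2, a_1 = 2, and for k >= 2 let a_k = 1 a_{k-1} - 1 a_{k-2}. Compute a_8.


Iterating the recurrence forward:
a_0 = 2
a_1 = 2
a_2 = 1*2 - 1*2 = 0
a_3 = 1*0 - 1*2 = -2
a_4 = 1*-2 - 1*0 = -2
a_5 = 1*-2 - 1*-2 = 0
a_6 = 1*0 - 1*-2 = 2
a_7 = 1*2 - 1*0 = 2
a_8 = 1*2 - 1*2 = 0
So a_8 = 0.

0


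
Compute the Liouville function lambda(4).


The Liouville function is lambda(k) = (-1)^Omega(k), where Omega(k) counts the prime factors of k with multiplicity.
Factoring: 4 = 2 * 2, so Omega(4) = 2.
lambda(4) = (-1)^2 = 1.

1


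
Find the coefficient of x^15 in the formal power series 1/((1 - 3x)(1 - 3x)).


By partial fractions or Cauchy convolution:
The coefficient equals sum_{k=0}^{15} 3^k * 3^(15-k).
= 229582512

229582512


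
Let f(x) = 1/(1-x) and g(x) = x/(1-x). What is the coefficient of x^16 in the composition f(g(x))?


First simplify the composition: f(g(x)) = 1/(1 - x/(1-x)) = (1-x)/((1-x) - x) = (1-x)/(1-2x).
Now extract the coefficient. Write (1-x)/(1-2x) = 1/(1-2x) - x/(1-2x).
The coefficient of x^n in 1/(1-2x) is 2^n, and in x/(1-2x) is 2^(n-1) (for n >= 1).
So the coefficient of x^16 is 2^16 - 2^15 = 65536 - 32768 = 32768.

32768


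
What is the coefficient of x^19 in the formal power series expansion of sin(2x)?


The Maclaurin series is sin(t) = sum_{k>=0} (-1)^k t^(2k+1) / (2k+1)!, so substituting t = 2x, only odd powers of x are nonzero, with coefficient of x^(2k+1) equal to (-1)^k 2^(2k+1) / (2k+1)!.
Write 19 = 2*9 + 1, giving the coefficient (-1)^9 * 2^19 / 19! = -524288/121645100408832000 = -8/1856156927625.

-8/1856156927625


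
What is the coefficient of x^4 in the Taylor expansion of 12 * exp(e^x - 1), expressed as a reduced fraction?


exp(e^x - 1) = sum_{k>=0} Bell_k x^k / k!, where Bell_k is the k-th Bell number.
So the coefficient of x^4 is 12 * Bell_4 / 4!.
Computing: Bell_4 = 15 and 4! = 24, giving
12 * 15/24 = 15/2.

15/2


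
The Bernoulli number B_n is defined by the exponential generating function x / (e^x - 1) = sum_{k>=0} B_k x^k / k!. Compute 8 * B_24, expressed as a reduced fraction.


Bernoulli numbers can also be computed recursively via B_0 = 1 and sum_{j=0}^{m} C(m+1, j) B_j = 0 for m >= 1. Odd-index Bernoulli numbers vanish for k >= 3.
Computing B_24 = -236364091/2730, so 8 * B_24 = 8 * -236364091/2730 = -945456364/1365.

-945456364/1365


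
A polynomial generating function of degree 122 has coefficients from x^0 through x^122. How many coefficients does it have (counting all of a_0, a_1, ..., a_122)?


A polynomial of degree 122 takes the form a_0 + a_1 x + ... + a_122 x^122.
The number of coefficients is 122 + 1 = 123.

123


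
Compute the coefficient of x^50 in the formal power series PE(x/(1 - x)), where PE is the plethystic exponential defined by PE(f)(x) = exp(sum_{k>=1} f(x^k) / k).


For f(x) = x/(1 - x) we have
sum_{k>=1} f(x^k) / k = sum_{k>=1} (1/k) * x^k / (1 - x^k) = sum_{k, m >= 1} x^(k m) / k,
which after exponentiating simplifies to
PE(x/(1 - x)) = prod_{k>=1} 1 / (1 - x^k).
This is the generating function for the partition function p(n), so the coefficient of x^50 is p(50).
Computing p(50) by dynamic programming over parts 1, 2, ..., 50: p(50) = 204226.

204226


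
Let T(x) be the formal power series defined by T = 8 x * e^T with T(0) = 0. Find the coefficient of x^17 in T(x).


Apply the Lagrange inversion formula: if T = 8 x * phi(T) with phi(t) = e^t, then
[x^n] T = 8^n * (1/n) [t^(n-1)] phi(t)^n = 8^n * (1/n) [t^(n-1)] e^(n t) = 8^n * (1/n) * n^(n-1) / (n-1)! = 8^n * n^(n-1) / n!.
When c = 1 this is the Cayley count of rooted labeled trees on n vertices, divided by n!.
For n = 17: 8^17 * 17^16 / 17! = 2251799813685248 * 48661191875666868481/355687428096000 = 196704214296818916062708891648/638512875.

196704214296818916062708891648/638512875


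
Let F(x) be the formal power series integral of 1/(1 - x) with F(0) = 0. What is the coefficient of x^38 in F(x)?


1/(1 - x) = sum_{k>=0} x^k. Integrating termwise and using F(0) = 0 gives
F(x) = sum_{k>=0} x^(k+1) / (k+1) = sum_{m>=1} x^m / m = -ln(1 - x).
So the coefficient of x^38 is 1/38 = 1/38.

1/38


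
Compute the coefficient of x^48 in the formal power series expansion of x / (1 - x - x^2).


Let f(x) = sum_{k>=0} a_k x^k. Multiplying f(x) * (1 - x - x^2) = x and matching coefficients gives a_0 = 0, a_1 = 1, and a_k = a_{k-1} + a_{k-2} for k >= 2. These are the Fibonacci numbers F_k.
Iterating from F_0 = 0, F_1 = 1:
F_0=0, F_1=1, F_2=1, F_3=2, F_4=3, F_5=5, F_6=8, F_7=13, F_8=21, F_9=34, ...
F_48 = 4807526976.

4807526976


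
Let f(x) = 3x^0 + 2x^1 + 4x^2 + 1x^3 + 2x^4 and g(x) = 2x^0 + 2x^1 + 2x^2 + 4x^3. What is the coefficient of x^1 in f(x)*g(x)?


Cauchy product at x^1:
3*2 + 2*2
= 10

10


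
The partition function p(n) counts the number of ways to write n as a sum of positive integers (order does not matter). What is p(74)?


Using the generating function prod_{k>=1} 1/(1-x^k), we compute p(74).
By dynamic programming over parts 1 through 74:
p(74) = 7089500

7089500


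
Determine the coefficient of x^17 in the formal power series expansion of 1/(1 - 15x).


The geometric series identity gives 1/(1 - c x) = sum_{k>=0} c^k x^k, so the coefficient of x^k is c^k.
Here c = 15 and k = 17.
Computing: 15^17 = 98526125335693359375

98526125335693359375


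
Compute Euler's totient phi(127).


phi(n) counts integers in [1, n] coprime to n. Using the multiplicative formula phi(n) = n * prod_{p | n} (1 - 1/p):
127 = 127, so
phi(127) = 127 * (1 - 1/127) = 126.

126


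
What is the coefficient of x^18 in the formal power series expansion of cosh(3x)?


The Maclaurin series is cosh(t) = sum_{m>=0} t^(2m) / (2m)!, so substituting t = 3x, only even powers of x are nonzero, with coefficient of x^(2m) equal to 3^(2m) / (2m)!.
For x^18 the coefficient is 3^18/18! = 387420489/6402373705728000 = 59049/975822848000.

59049/975822848000


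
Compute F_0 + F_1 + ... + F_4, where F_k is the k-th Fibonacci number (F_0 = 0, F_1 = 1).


Use the identity sum_{k=0}^{N} F_k = F_{N+2} - 1 (which follows from F_{k+2} - F_{k+1} = F_k). Then
sum_{k=0}^{4} F_k = (F_{6} - 1) - (F_{1} - 1) = F_{6} - F_{1}.
Computing: F_{6} = 8, F_{1} = 1, so
Sum = 8 - 1 = 7.

7


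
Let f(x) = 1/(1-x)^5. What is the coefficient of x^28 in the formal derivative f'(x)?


Differentiate: d/dx [ 1/(1-x)^r ] = r / (1-x)^(r+1).
Here r = 5, so f'(x) = 5 / (1-x)^6.
The expansion of 1/(1-x)^(r+1) has coefficient of x^n equal to C(n+r, r).
So the coefficient of x^28 in f'(x) is
5 * C(33, 5) = 5 * 237336 = 1186680

1186680


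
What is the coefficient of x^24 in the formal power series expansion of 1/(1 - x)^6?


The negative binomial / multiset identity is
1/(1 - x)^r = sum_{k>=0} C(k + r - 1, r - 1) x^k.
Here r = 6 and k = 24, so the coefficient is
C(24 + 5, 5) = C(29, 5)
= 118755

118755


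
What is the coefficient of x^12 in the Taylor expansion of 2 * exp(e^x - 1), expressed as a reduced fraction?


exp(e^x - 1) = sum_{k>=0} Bell_k x^k / k!, where Bell_k is the k-th Bell number.
So the coefficient of x^12 is 2 * Bell_12 / 12!.
Computing: Bell_12 = 4213597 and 12! = 479001600, giving
2 * 4213597/479001600 = 4213597/239500800.

4213597/239500800


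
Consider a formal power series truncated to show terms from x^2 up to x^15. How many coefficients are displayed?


From x^2 to x^15 inclusive, the count is 15 - 2 + 1 = 14.

14


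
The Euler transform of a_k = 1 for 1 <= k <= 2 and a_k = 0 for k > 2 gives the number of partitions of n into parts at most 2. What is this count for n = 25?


Partitions of 25 into parts at most 2:
Using generating function (1-x)^(-1)(1-x^2)^(-1),
the coefficient of x^25 = 13

13


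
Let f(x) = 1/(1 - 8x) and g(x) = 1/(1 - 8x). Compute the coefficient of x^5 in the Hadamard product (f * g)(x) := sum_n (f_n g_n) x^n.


f has coefficients f_k = 8^k and g has coefficients g_k = 8^k, so the Hadamard product has coefficient (f*g)_k = 8^k * 8^k = 64^k.
For k = 5: 64^5 = 1073741824.

1073741824


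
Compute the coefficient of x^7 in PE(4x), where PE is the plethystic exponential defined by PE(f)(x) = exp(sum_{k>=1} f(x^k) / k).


With f(x) = 4x, the exponent is sum_{k>=1} 4 x^k / k = 4 * (-ln(1 - x)). Exponentiating:
PE(4x) = exp(-4 ln(1 - x)) = 1/(1 - x)^4.
By the negative binomial expansion, [x^n] 1/(1 - x)^4 = C(n + 3, 3).
For n = 7: C(10, 3) = 120.

120


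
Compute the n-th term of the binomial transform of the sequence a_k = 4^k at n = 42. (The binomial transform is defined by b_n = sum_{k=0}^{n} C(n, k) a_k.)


With a_k = 4^k, b_n = sum_{k=0}^{n} C(n, k) 4^k = (1 + 4)^n by the binomial theorem.
For n = 42: (1 + 4)^42 = 5^42 = 227373675443232059478759765625.

227373675443232059478759765625


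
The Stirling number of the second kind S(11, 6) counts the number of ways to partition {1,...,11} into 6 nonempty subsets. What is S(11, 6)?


Using the explicit formula S(n,k) = (1/k!) sum_{j=0}^{k} (-1)^(k-j) C(k,j) j^n:
S(11, 6) = 179487
Equivalently, S(n,k) is n! times the coefficient of x^n in the EGF (e^x - 1)^k / k!.

179487


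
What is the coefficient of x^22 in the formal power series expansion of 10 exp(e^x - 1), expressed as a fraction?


exp(e^x - 1) is the exponential generating function for the Bell numbers Bell_k: exp(e^x - 1) = sum_{k>=0} Bell_k x^k / k!.
So the coefficient of x^22 in 10 exp(e^x - 1) is 10 Bell_22 / 22!.
Computing: Bell_22 = 4506715738447323 and 22! = 1124000727777607680000, giving
10 * 4506715738447323/1124000727777607680000 = 88366975263673/2203922995642368000.

88366975263673/2203922995642368000


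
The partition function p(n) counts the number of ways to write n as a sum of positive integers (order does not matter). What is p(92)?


Using the generating function prod_{k>=1} 1/(1-x^k), we compute p(92).
By dynamic programming over parts 1 through 92:
p(92) = 72533807

72533807


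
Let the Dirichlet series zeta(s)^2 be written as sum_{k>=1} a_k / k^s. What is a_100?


The Dirichlet convolution of the constant function 1 with itself gives (1 * 1)(k) = sum_{d | k} 1 = d(k), the number of positive divisors of k.
Since zeta(s) = sum_{k>=1} 1/k^s, we have zeta(s)^2 = sum_{k>=1} d(k)/k^s, so a_k = d(k).
For k = 100: the divisors are 1, 2, 4, 5, 10, 20, 25, 50, 100.
Count = 9.

9


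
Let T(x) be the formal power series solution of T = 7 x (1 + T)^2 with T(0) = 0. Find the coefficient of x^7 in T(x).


Apply the Lagrange inversion formula: if T = 7 x * phi(T) with phi(t) = (1 + t)^2, then [x^n] T = 7^n * (1/n) [t^(n-1)] phi(t)^n = 7^n * (1/n) [t^(n-1)] (1 + t)^(2n) = 7^n * (1/n) C(2n, n-1).
Using the identity C(2n, n-1) = C(2n, n) * n / (n+1), the unscaled factor equals C(2n, n) / (n+1) = C_n, the n-th Catalan number.
For n = 7: C_7 = C(14, 7) / 8 = 3432/8 = 429.
With the 7^7 = 823543 factor, the coefficient is 823543 * 429 = 353299947.

353299947
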